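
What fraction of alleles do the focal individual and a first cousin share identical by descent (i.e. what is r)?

0.125

Each parent–offspring link contributes a factor of 1/2, and independent paths through distinct common ancestors add.
First cousins share one grandparent pair — two paths of length 4: r = 2·(1/2)^4 = 1/8.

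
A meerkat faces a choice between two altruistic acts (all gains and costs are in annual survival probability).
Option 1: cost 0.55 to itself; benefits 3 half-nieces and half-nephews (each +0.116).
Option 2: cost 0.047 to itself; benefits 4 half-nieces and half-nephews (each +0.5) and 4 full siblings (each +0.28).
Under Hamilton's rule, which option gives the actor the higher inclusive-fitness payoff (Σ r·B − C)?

Option 1: r to a half-niece or half-nephew = 0.125.
Option 1: Σ r·B − C = (3·0.125·0.116) − 0.55 = -0.5065.
Option 2: r to a half-niece or half-nephew = 0.125.
Option 2: r to a full sibling = 0.5.
Option 2: Σ r·B − C = (4·0.125·0.5 + 4·0.5·0.28) − 0.047 = 0.763.
Option 2 has the higher net inclusive-fitness payoff.

Option 2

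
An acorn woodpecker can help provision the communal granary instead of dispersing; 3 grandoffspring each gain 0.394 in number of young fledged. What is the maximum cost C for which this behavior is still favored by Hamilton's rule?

0.2955

r to a grandoffspring = 1/4 (two parent–offspring links: r = (1/2)^2 = 1/4).
Hamilton's rule: n·r·B > C, so the trait is favored while C < n·r·B = 3·0.25·0.394 = 0.2955.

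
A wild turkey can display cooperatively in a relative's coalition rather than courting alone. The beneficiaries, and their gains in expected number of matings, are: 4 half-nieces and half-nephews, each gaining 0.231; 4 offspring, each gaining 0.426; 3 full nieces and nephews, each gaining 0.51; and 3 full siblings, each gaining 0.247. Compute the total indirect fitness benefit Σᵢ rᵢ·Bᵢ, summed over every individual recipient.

r to a half-niece or half-nephew = 1/8 (half-aunt/uncle↔niece/nephew: one path of length 3: r = (1/2)^3 = 1/8).
r to an offspring = 1/2 (one parent–offspring link: r = (1/2)^1 = 1/2).
r to a full niece or nephew = 0.25 (full aunt/uncle↔niece/nephew: two paths of length 3 through the shared grandparent pair: r = 2·(1/2)^3 = 1/4).
r to a full sibling = 0.5 (full sibs share both parents — two paths of length 2: r = 2·(1/2)^2 = 1/2).
Summing one r·B term per recipient: 4·0.125·0.231 + 4·0.5·0.426 + 3·0.25·0.51 + 3·0.5·0.247 = 1.7205.

1.7205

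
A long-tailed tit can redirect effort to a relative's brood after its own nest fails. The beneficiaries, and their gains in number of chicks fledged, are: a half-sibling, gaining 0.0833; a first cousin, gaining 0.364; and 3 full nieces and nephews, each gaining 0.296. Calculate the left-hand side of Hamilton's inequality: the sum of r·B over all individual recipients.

0.288325

r to a half-sibling = 1/4 (half-sibs share one parent — one path of length 2: r = (1/2)^2 = 1/4).
r to a first cousin = 0.125 (first cousins share one grandparent pair — two paths of length 4: r = 2·(1/2)^4 = 1/8).
r to a full niece or nephew = 1/4 (full aunt/uncle↔niece/nephew: two paths of length 3 through the shared grandparent pair: r = 2·(1/2)^3 = 1/4).
Summing one r·B term per recipient: 1·0.25·0.0833 + 1·0.125·0.364 + 3·0.25·0.296 = 0.288325.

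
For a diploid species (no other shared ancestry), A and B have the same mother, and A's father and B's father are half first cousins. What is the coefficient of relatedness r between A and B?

0.265625

Wright's path rule: contributions from independent ancestry routes add.
A and B are related in two ways: half-sibs through their shared mother (r = 1/4) and half second cousins through their fathers (r = 1/64).
r = 1/4 + 1/64 = 17/64 = 0.265625.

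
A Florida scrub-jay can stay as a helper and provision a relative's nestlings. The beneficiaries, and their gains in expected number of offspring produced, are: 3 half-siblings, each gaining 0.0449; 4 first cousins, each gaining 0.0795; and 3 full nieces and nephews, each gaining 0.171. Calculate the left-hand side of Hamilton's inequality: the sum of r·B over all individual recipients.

0.201675

r to a half-sibling = 1/4 (half-sibs share one parent — one path of length 2: r = (1/2)^2 = 1/4).
r to a first cousin = 1/8 (first cousins share one grandparent pair — two paths of length 4: r = 2·(1/2)^4 = 1/8).
r to a full niece or nephew = 1/4 (full aunt/uncle↔niece/nephew: two paths of length 3 through the shared grandparent pair: r = 2·(1/2)^3 = 1/4).
Summing one r·B term per recipient: 3·0.25·0.0449 + 4·0.125·0.0795 + 3·0.25·0.171 = 0.201675.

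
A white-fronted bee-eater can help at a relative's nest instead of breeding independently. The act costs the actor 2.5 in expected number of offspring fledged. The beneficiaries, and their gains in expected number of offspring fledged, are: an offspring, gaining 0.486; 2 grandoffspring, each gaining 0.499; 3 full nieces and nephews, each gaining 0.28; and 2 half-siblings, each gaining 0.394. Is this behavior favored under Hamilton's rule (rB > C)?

No

Hamilton's rule: the trait is favored when the sum of r·B over every recipient exceeds the actor's cost C.
r to an offspring = 1/2 (one parent–offspring link: r = (1/2)^1 = 1/2).
r to a grandoffspring = 1/4 (two parent–offspring links: r = (1/2)^2 = 1/4).
r to a full niece or nephew = 1/4 (full aunt/uncle↔niece/nephew: two paths of length 3 through the shared grandparent pair: r = 2·(1/2)^3 = 1/4).
r to a half-sibling = 1/4 (half-sibs share one parent — one path of length 2: r = (1/2)^2 = 1/4).
Summing one r·B term per recipient: 1·0.5·0.486 + 2·0.25·0.499 + 3·0.25·0.28 + 2·0.25·0.394 = 0.8995.
0.8995 < 2.5: the indirect benefit is less than the cost.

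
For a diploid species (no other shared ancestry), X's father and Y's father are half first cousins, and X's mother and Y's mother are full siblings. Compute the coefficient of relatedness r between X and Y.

Independent pedigree routes through distinct common ancestors add.
X and Y are related in two ways: half second cousins through their fathers (r = 1/64) and first cousins through their mothers (r = 1/8).
r = 1/64 + 1/8 = 0.140625.

0.140625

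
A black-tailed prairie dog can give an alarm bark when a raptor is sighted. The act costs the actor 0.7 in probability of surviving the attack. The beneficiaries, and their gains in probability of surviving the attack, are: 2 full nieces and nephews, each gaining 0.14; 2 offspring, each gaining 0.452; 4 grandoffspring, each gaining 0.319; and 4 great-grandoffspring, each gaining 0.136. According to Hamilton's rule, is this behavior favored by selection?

Hamilton's rule: the trait is favored when the sum of r·B over every recipient exceeds the actor's cost C.
r to a full niece or nephew = 0.25 (full aunt/uncle↔niece/nephew: two paths of length 3 through the shared grandparent pair: r = 2·(1/2)^3 = 1/4).
r to an offspring = 0.5 (one parent–offspring link: r = (1/2)^1 = 1/2).
r to a grandoffspring = 1/4 (two parent–offspring links: r = (1/2)^2 = 1/4).
r to a great-grandoffspring = 0.125 (three parent–offspring links: r = (1/2)^3 = 1/8).
Summing one r·B term per recipient: 2·0.25·0.14 + 2·0.5·0.452 + 4·0.25·0.319 + 4·0.125·0.136 = 0.909.
0.909 > 0.7: the indirect benefit exceeds the cost.

Yes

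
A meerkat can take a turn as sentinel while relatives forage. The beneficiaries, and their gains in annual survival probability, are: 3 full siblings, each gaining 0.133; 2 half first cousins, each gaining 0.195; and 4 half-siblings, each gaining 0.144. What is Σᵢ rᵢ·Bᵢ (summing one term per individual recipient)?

r to a full sibling = 0.5 (full sibs share both parents — two paths of length 2: r = 2·(1/2)^2 = 1/2).
r to a half first cousin = 1/16 (half first cousins share one grandparent — one path of length 4: r = (1/2)^4 = 1/16).
r to a half-sibling = 1/4 (half-sibs share one parent — one path of length 2: r = (1/2)^2 = 1/4).
Summing one r·B term per recipient: 3·0.5·0.133 + 2·0.0625·0.195 + 4·0.25·0.144 = 0.367875.

0.367875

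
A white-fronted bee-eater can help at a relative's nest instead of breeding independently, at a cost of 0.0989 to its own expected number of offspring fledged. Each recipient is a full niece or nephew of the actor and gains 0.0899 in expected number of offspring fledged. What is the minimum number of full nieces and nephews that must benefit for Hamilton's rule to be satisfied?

5

r to a full niece or nephew = 1/4 (full aunt/uncle↔niece/nephew: two paths of length 3 through the shared grandparent pair: r = 2·(1/2)^3 = 1/4).
Hamilton's rule: n·r·B > C  ⇒  n > C/(r·B) = 0.0989/(0.25·0.0899) = 4.4.
The smallest integer exceeding 4.4 is 5.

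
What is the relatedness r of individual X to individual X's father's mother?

Each parent–offspring link contributes a factor of 1/2, and independent paths through distinct common ancestors add.
Two parent–offspring links: r = (1/2)^2 = 1/4.

0.25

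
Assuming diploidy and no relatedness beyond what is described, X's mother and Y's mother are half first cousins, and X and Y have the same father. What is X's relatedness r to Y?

Independent pedigree routes through distinct common ancestors add.
X and Y are related in two ways: half second cousins through their mothers (r = 1/64) and half-sibs through their shared father (r = 1/4).
r = 1/64 + 1/4 = 0.265625.

0.265625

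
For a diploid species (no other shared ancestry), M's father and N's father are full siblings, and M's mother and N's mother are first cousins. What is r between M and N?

With two independent routes of shared ancestry, r is the sum of the two contributions.
M and N are related in two ways: first cousins through their fathers (r = 1/8) and second cousins through their mothers (r = 1/32).
r = 1/8 + 1/32 = 0.15625.

0.15625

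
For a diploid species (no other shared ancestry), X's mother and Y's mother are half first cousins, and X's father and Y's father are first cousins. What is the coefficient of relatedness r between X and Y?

0.046875

Wright's path rule: contributions from independent ancestry routes add.
X and Y are related in two ways: half second cousins through their mothers (r = 1/64) and second cousins through their fathers (r = 1/32).
r = 1/64 + 1/32 = 3/64 = 0.046875.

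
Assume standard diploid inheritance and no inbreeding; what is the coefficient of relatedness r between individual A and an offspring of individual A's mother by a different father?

0.25

Each parent–offspring link contributes a factor of 1/2, and independent paths through distinct common ancestors add.
Half-sibs share one parent — one path of length 2: r = (1/2)^2 = 1/4.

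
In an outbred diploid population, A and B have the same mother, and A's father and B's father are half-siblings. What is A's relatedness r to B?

Relatedness sums over independent paths through distinct common ancestors.
A and B are related in two ways: half-sibs through their shared mother (r = 1/4) and half first cousins through their fathers (r = 1/16).
r = 1/4 + 1/16 = 0.3125.

0.3125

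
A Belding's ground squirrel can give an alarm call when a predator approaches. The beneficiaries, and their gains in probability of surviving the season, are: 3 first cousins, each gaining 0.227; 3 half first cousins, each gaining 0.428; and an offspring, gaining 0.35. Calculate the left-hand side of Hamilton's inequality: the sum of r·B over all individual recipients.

0.340375

r to a first cousin = 0.125 (first cousins share one grandparent pair — two paths of length 4: r = 2·(1/2)^4 = 1/8).
r to a half first cousin = 0.0625 (half first cousins share one grandparent — one path of length 4: r = (1/2)^4 = 1/16).
r to an offspring = 1/2 (one parent–offspring link: r = (1/2)^1 = 1/2).
Summing one r·B term per recipient: 3·0.125·0.227 + 3·0.0625·0.428 + 1·0.5·0.35 = 0.340375.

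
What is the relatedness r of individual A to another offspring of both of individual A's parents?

Each parent–offspring link contributes a factor of 1/2, and independent paths through distinct common ancestors add.
Full sibs share both parents — two paths of length 2: r = 2·(1/2)^2 = 1/2.

0.5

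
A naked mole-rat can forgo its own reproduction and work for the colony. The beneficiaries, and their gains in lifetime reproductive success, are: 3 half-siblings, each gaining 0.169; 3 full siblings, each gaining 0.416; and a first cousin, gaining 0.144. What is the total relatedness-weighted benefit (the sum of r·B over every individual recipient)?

r to a half-sibling = 1/4 (half-sibs share one parent — one path of length 2: r = (1/2)^2 = 1/4).
r to a full sibling = 1/2 (full sibs share both parents — two paths of length 2: r = 2·(1/2)^2 = 1/2).
r to a first cousin = 1/8 (first cousins share one grandparent pair — two paths of length 4: r = 2·(1/2)^4 = 1/8).
Summing one r·B term per recipient: 3·0.25·0.169 + 3·0.5·0.416 + 1·0.125·0.144 = 0.76875.

0.76875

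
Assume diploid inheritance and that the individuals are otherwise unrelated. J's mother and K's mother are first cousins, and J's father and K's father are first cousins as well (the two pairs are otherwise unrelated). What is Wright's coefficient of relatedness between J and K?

0.0625

Wright's path rule: contributions from independent ancestry routes add.
J and K are related in two ways: second cousins through their mothers (r = 1/32) and second cousins through their fathers (r = 1/32).
r = 1/32 + 1/32 = 0.0625.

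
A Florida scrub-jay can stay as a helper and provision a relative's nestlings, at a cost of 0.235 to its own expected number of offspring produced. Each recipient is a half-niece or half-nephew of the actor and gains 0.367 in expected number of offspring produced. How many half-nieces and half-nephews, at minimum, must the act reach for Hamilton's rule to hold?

r to a half-niece or half-nephew = 1/8 (half-aunt/uncle↔niece/nephew: one path of length 3: r = (1/2)^3 = 1/8).
Hamilton's rule: n·r·B > C  ⇒  n > C/(r·B) = 0.235/(0.125·0.367) = 5.123.
The smallest integer exceeding 5.123 is 6.

6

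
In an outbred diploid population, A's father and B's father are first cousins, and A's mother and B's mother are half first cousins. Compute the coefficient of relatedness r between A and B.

Wright's path rule: contributions from independent ancestry routes add.
A and B are related in two ways: second cousins through their fathers (r = 1/32) and half second cousins through their mothers (r = 1/64).
r = 1/32 + 1/64 = 0.046875.

0.046875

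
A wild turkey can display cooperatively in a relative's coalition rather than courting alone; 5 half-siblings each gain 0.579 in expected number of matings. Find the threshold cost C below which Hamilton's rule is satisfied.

0.72375

r to a half-sibling = 1/4 (half-sibs share one parent — one path of length 2: r = (1/2)^2 = 1/4).
Hamilton's rule: n·r·B > C, so the trait is favored while C < n·r·B = 5·0.25·0.579 = 0.72375.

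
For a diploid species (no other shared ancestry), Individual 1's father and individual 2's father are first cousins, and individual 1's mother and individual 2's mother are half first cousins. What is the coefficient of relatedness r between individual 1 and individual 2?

Wright's path rule: contributions from independent ancestry routes add.
Individual 1 and individual 2 are related in two ways: second cousins through their fathers (r = 1/32) and half second cousins through their mothers (r = 1/64).
r = 1/32 + 1/64 = 0.046875.

0.046875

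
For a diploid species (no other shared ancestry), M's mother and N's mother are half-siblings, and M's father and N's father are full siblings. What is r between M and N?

Independent pedigree routes through distinct common ancestors add.
M and N are related in two ways: half first cousins through their mothers (r = 1/16) and first cousins through their fathers (r = 1/8).
r = 1/16 + 1/8 = 3/16 = 0.1875.

0.1875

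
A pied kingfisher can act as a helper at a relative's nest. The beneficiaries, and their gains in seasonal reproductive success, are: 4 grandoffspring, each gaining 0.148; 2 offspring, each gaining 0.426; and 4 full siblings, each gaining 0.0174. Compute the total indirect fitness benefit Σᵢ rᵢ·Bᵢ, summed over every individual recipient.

r to a grandoffspring = 0.25 (two parent–offspring links: r = (1/2)^2 = 1/4).
r to an offspring = 1/2 (one parent–offspring link: r = (1/2)^1 = 1/2).
r to a full sibling = 0.5 (full sibs share both parents — two paths of length 2: r = 2·(1/2)^2 = 1/2).
Summing one r·B term per recipient: 4·0.25·0.148 + 2·0.5·0.426 + 4·0.5·0.0174 = 0.6088.

0.6088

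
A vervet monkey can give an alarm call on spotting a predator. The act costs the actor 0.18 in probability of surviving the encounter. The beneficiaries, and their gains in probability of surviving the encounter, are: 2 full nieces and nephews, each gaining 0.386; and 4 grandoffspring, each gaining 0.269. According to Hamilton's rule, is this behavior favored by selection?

Hamilton's rule: the trait is favored when the sum of r·B over every recipient exceeds the actor's cost C.
r to a full niece or nephew = 1/4 (full aunt/uncle↔niece/nephew: two paths of length 3 through the shared grandparent pair: r = 2·(1/2)^3 = 1/4).
r to a grandoffspring = 0.25 (two parent–offspring links: r = (1/2)^2 = 1/4).
Summing one r·B term per recipient: 2·0.25·0.386 + 4·0.25·0.269 = 0.462.
0.462 > 0.18: the indirect benefit exceeds the cost.

Yes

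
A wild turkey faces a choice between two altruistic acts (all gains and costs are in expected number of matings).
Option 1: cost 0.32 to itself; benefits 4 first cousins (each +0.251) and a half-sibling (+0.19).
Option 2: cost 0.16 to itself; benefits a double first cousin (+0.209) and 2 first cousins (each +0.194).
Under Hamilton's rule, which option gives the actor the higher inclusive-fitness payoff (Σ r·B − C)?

Option 1: r to a first cousin = 0.125.
Option 1: r to a half-sibling = 0.25.
Option 1: Σ r·B − C = (4·0.125·0.251 + 1·0.25·0.19) − 0.32 = -0.147.
Option 2: r to a double first cousin = 0.25.
Option 2: r to a first cousin = 0.125.
Option 2: Σ r·B − C = (1·0.25·0.209 + 2·0.125·0.194) − 0.16 = -0.05925.
Option 2 has the higher net inclusive-fitness payoff.

Option 2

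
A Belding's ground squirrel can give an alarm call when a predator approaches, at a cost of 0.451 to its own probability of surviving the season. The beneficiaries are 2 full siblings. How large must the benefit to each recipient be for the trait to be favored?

0.451

r to a full sibling = 0.5 (full sibs share both parents — two paths of length 2: r = 2·(1/2)^2 = 1/2).
Hamilton's rule with n recipients of equal r: n·r·B > C, so B > C/(n·r) = 0.451/(2·0.5) = 0.451.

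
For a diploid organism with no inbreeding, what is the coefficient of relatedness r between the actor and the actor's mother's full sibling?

Each parent–offspring link contributes a factor of 1/2, and independent paths through distinct common ancestors add.
Full aunt/uncle↔niece/nephew: two paths of length 3 through the shared grandparent pair: r = 2·(1/2)^3 = 1/4.

0.25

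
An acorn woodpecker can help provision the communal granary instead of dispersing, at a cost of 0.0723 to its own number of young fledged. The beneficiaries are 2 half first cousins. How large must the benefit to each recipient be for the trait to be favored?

0.5784

r to a half first cousin = 1/16 (half first cousins share one grandparent — one path of length 4: r = (1/2)^4 = 1/16).
Hamilton's rule with n recipients of equal r: n·r·B > C, so B > C/(n·r) = 0.0723/(2·0.0625) = 0.5784.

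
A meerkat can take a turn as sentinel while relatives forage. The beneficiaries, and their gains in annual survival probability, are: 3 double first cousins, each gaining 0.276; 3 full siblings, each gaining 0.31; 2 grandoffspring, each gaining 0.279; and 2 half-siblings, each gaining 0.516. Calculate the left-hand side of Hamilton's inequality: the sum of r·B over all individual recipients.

1.0695

r to a double first cousin = 0.25 (double first cousins share both grandparent pairs — four paths of length 4: r = 4·(1/2)^4 = 1/4).
r to a full sibling = 0.5 (full sibs share both parents — two paths of length 2: r = 2·(1/2)^2 = 1/2).
r to a grandoffspring = 1/4 (two parent–offspring links: r = (1/2)^2 = 1/4).
r to a half-sibling = 0.25 (half-sibs share one parent — one path of length 2: r = (1/2)^2 = 1/4).
Summing one r·B term per recipient: 3·0.25·0.276 + 3·0.5·0.31 + 2·0.25·0.279 + 2·0.25·0.516 = 1.0695.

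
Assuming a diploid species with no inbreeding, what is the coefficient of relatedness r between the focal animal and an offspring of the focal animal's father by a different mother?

Each parent–offspring link contributes a factor of 1/2, and independent paths through distinct common ancestors add.
Half-sibs share one parent — one path of length 2: r = (1/2)^2 = 1/4.

0.25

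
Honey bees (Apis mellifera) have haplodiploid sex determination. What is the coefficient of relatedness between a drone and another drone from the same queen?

Haploid brothers each carry a random half of the queen's diploid genome, so on average they share half: r = 1/2.

0.5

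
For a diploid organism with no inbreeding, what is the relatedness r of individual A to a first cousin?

First cousins share one grandparent pair — two paths of length 4: r = 2·(1/2)^4 = 1/8.

0.125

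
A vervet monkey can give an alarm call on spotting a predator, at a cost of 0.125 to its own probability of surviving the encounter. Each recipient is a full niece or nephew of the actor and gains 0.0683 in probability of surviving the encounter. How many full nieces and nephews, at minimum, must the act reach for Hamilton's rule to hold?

8

r to a full niece or nephew = 1/4 (full aunt/uncle↔niece/nephew: two paths of length 3 through the shared grandparent pair: r = 2·(1/2)^3 = 1/4).
Hamilton's rule: n·r·B > C  ⇒  n > C/(r·B) = 0.125/(0.25·0.0683) = 7.321.
The smallest integer exceeding 7.321 is 8.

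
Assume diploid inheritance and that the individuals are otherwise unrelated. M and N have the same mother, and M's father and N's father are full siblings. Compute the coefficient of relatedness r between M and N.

0.375

Independent pedigree routes through distinct common ancestors add.
M and N are related in two ways: half-sibs through their shared mother (r = 1/4) and first cousins through their fathers (r = 1/8).
r = 1/4 + 1/8 = 0.375.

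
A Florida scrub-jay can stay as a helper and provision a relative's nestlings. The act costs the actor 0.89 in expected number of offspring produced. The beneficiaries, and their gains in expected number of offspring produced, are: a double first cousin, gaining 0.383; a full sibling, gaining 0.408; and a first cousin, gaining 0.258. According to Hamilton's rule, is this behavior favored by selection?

Hamilton's rule: the trait is favored when the sum of r·B over every recipient exceeds the actor's cost C.
r to a double first cousin = 0.25 (double first cousins share both grandparent pairs — four paths of length 4: r = 4·(1/2)^4 = 1/4).
r to a full sibling = 0.5 (full sibs share both parents — two paths of length 2: r = 2·(1/2)^2 = 1/2).
r to a first cousin = 0.125 (first cousins share one grandparent pair — two paths of length 4: r = 2·(1/2)^4 = 1/8).
Summing one r·B term per recipient: 1·0.25·0.383 + 1·0.5·0.408 + 1·0.125·0.258 = 0.332.
0.332 < 0.89: the indirect benefit is less than the cost.

No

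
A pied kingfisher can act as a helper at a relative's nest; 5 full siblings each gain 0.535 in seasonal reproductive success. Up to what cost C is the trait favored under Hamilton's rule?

r to a full sibling = 1/2 (full sibs share both parents — two paths of length 2: r = 2·(1/2)^2 = 1/2).
Hamilton's rule: n·r·B > C, so the trait is favored while C < n·r·B = 5·0.5·0.535 = 1.3375.

1.3375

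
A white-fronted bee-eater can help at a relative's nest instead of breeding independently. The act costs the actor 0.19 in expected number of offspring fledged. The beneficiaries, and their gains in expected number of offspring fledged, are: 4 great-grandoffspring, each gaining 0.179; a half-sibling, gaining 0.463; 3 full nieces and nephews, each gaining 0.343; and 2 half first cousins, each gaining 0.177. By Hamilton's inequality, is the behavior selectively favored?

Yes

Hamilton's rule: the trait is favored when the sum of r·B over every recipient exceeds the actor's cost C.
r to a great-grandoffspring = 0.125 (three parent–offspring links: r = (1/2)^3 = 1/8).
r to a half-sibling = 1/4 (half-sibs share one parent — one path of length 2: r = (1/2)^2 = 1/4).
r to a full niece or nephew = 0.25 (full aunt/uncle↔niece/nephew: two paths of length 3 through the shared grandparent pair: r = 2·(1/2)^3 = 1/4).
r to a half first cousin = 0.0625 (half first cousins share one grandparent — one path of length 4: r = (1/2)^4 = 1/16).
Summing one r·B term per recipient: 4·0.125·0.179 + 1·0.25·0.463 + 3·0.25·0.343 + 2·0.0625·0.177 = 0.484625.
0.484625 > 0.19: the indirect benefit exceeds the cost.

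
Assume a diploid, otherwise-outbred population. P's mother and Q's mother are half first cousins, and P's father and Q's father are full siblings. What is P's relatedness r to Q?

Wright's path rule: contributions from independent ancestry routes add.
P and Q are related in two ways: half second cousins through their mothers (r = 1/64) and first cousins through their fathers (r = 1/8).
r = 1/64 + 1/8 = 0.140625.

0.140625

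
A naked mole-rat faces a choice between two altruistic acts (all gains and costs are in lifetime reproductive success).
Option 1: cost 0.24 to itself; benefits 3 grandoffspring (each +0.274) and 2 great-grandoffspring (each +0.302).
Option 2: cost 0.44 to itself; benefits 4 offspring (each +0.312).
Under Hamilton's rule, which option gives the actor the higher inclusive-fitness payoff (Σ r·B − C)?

Option 1: r to a grandoffspring = 0.25.
Option 1: r to a great-grandoffspring = 0.125.
Option 1: Σ r·B − C = (3·0.25·0.274 + 2·0.125·0.302) − 0.24 = 0.041.
Option 2: r to an offspring = 0.5.
Option 2: Σ r·B − C = (4·0.5·0.312) − 0.44 = 0.184.
Option 2 has the higher net inclusive-fitness payoff.

Option 2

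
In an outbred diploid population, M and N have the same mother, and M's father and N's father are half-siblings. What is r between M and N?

Independent pedigree routes through distinct common ancestors add.
M and N are related in two ways: half-sibs through their shared mother (r = 1/4) and half first cousins through their fathers (r = 1/16).
r = 1/4 + 1/16 = 5/16 = 0.3125.

0.3125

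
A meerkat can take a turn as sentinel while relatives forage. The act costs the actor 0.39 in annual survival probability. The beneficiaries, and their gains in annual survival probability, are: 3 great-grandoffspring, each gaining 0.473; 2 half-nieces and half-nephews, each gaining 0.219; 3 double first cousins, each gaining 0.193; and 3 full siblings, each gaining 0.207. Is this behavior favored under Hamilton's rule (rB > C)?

Hamilton's rule: the trait is favored when the sum of r·B over every recipient exceeds the actor's cost C.
r to a great-grandoffspring = 1/8 (three parent–offspring links: r = (1/2)^3 = 1/8).
r to a half-niece or half-nephew = 1/8 (half-aunt/uncle↔niece/nephew: one path of length 3: r = (1/2)^3 = 1/8).
r to a double first cousin = 0.25 (double first cousins share both grandparent pairs — four paths of length 4: r = 4·(1/2)^4 = 1/4).
r to a full sibling = 1/2 (full sibs share both parents — two paths of length 2: r = 2·(1/2)^2 = 1/2).
Summing one r·B term per recipient: 3·0.125·0.473 + 2·0.125·0.219 + 3·0.25·0.193 + 3·0.5·0.207 = 0.687375.
0.687375 > 0.39: the indirect benefit exceeds the cost.

Yes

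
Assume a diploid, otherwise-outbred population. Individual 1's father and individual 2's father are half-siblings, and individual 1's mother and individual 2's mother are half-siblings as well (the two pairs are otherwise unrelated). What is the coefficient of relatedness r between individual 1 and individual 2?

With two independent routes of shared ancestry, r is the sum of the two contributions.
Individual 1 and individual 2 are related in two ways: half first cousins through their fathers (r = 1/16) and half first cousins through their mothers (r = 1/16).
r = 1/16 + 1/16 = 1/8 = 0.125.

0.125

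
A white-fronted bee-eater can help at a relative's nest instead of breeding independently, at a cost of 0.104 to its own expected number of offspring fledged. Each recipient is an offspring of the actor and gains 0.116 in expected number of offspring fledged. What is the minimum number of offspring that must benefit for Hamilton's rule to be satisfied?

2

r to an offspring = 0.5 (one parent–offspring link: r = (1/2)^1 = 1/2).
Hamilton's rule: n·r·B > C  ⇒  n > C/(r·B) = 0.104/(0.5·0.116) = 1.793.
The smallest integer exceeding 1.793 is 2.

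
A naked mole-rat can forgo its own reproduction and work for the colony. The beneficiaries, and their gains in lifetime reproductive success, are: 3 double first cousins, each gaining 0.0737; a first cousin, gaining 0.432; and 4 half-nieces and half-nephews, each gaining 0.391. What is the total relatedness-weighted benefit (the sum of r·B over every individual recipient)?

0.304775

r to a double first cousin = 1/4 (double first cousins share both grandparent pairs — four paths of length 4: r = 4·(1/2)^4 = 1/4).
r to a first cousin = 0.125 (first cousins share one grandparent pair — two paths of length 4: r = 2·(1/2)^4 = 1/8).
r to a half-niece or half-nephew = 1/8 (half-aunt/uncle↔niece/nephew: one path of length 3: r = (1/2)^3 = 1/8).
Summing one r·B term per recipient: 3·0.25·0.0737 + 1·0.125·0.432 + 4·0.125·0.391 = 0.304775.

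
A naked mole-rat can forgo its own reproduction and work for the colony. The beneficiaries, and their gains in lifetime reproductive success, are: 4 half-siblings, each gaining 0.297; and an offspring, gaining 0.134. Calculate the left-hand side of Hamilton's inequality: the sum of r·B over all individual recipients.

0.364

r to a half-sibling = 0.25 (half-sibs share one parent — one path of length 2: r = (1/2)^2 = 1/4).
r to an offspring = 0.5 (one parent–offspring link: r = (1/2)^1 = 1/2).
Summing one r·B term per recipient: 4·0.25·0.297 + 1·0.5·0.134 = 0.364.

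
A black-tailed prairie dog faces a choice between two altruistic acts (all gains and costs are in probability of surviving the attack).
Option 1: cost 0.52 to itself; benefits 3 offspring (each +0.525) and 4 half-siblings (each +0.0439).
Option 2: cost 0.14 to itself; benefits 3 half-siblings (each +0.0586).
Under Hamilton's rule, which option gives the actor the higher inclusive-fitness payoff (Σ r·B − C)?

Option 1: r to an offspring = 0.5.
Option 1: r to a half-sibling = 0.25.
Option 1: Σ r·B − C = (3·0.5·0.525 + 4·0.25·0.0439) − 0.52 = 0.3114.
Option 2: r to a half-sibling = 0.25.
Option 2: Σ r·B − C = (3·0.25·0.0586) − 0.14 = -0.09605.
Option 1 has the higher net inclusive-fitness payoff.

Option 1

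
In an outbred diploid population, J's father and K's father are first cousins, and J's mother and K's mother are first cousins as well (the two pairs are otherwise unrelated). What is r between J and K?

Independent pedigree routes through distinct common ancestors add.
J and K are related in two ways: second cousins through their fathers (r = 1/32) and second cousins through their mothers (r = 1/32).
r = 1/32 + 1/32 = 0.0625.

0.0625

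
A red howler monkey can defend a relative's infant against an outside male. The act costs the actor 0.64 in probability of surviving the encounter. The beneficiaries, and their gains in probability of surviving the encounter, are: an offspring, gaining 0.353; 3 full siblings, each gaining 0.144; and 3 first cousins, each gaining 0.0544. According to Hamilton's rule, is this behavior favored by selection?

No

Hamilton's rule: the trait is favored when the sum of r·B over every recipient exceeds the actor's cost C.
r to an offspring = 0.5 (one parent–offspring link: r = (1/2)^1 = 1/2).
r to a full sibling = 1/2 (full sibs share both parents — two paths of length 2: r = 2·(1/2)^2 = 1/2).
r to a first cousin = 1/8 (first cousins share one grandparent pair — two paths of length 4: r = 2·(1/2)^4 = 1/8).
Summing one r·B term per recipient: 1·0.5·0.353 + 3·0.5·0.144 + 3·0.125·0.0544 = 0.4129.
0.4129 < 0.64: the indirect benefit is less than the cost.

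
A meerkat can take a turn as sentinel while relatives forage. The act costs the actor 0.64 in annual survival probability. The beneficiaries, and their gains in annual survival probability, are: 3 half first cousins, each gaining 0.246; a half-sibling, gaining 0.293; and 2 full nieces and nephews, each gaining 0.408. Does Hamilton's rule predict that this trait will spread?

Hamilton's rule: the trait is favored when the sum of r·B over every recipient exceeds the actor's cost C.
r to a half first cousin = 1/16 (half first cousins share one grandparent — one path of length 4: r = (1/2)^4 = 1/16).
r to a half-sibling = 0.25 (half-sibs share one parent — one path of length 2: r = (1/2)^2 = 1/4).
r to a full niece or nephew = 0.25 (full aunt/uncle↔niece/nephew: two paths of length 3 through the shared grandparent pair: r = 2·(1/2)^3 = 1/4).
Summing one r·B term per recipient: 3·0.0625·0.246 + 1·0.25·0.293 + 2·0.25·0.408 = 0.323375.
0.323375 < 0.64: the indirect benefit is less than the cost.

No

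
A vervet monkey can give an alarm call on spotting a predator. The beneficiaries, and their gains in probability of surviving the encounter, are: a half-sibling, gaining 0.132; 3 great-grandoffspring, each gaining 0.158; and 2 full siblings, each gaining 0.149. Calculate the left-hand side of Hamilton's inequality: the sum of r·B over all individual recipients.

0.24125

r to a half-sibling = 1/4 (half-sibs share one parent — one path of length 2: r = (1/2)^2 = 1/4).
r to a great-grandoffspring = 1/8 (three parent–offspring links: r = (1/2)^3 = 1/8).
r to a full sibling = 1/2 (full sibs share both parents — two paths of length 2: r = 2·(1/2)^2 = 1/2).
Summing one r·B term per recipient: 1·0.25·0.132 + 3·0.125·0.158 + 2·0.5·0.149 = 0.24125.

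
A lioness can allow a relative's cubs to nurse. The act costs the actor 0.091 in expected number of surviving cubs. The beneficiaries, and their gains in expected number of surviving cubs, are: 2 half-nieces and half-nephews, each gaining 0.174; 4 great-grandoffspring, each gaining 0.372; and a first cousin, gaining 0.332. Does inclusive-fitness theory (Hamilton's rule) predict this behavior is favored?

Yes

Hamilton's rule: the trait is favored when the sum of r·B over every recipient exceeds the actor's cost C.
r to a half-niece or half-nephew = 0.125 (half-aunt/uncle↔niece/nephew: one path of length 3: r = (1/2)^3 = 1/8).
r to a great-grandoffspring = 1/8 (three parent–offspring links: r = (1/2)^3 = 1/8).
r to a first cousin = 1/8 (first cousins share one grandparent pair — two paths of length 4: r = 2·(1/2)^4 = 1/8).
Summing one r·B term per recipient: 2·0.125·0.174 + 4·0.125·0.372 + 1·0.125·0.332 = 0.271.
0.271 > 0.091: the indirect benefit exceeds the cost.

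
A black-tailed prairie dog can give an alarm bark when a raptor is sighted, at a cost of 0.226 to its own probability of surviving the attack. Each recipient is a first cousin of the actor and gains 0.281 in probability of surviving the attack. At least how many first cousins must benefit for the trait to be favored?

7

r to a first cousin = 1/8 (first cousins share one grandparent pair — two paths of length 4: r = 2·(1/2)^4 = 1/8).
Hamilton's rule: n·r·B > C  ⇒  n > C/(r·B) = 0.226/(0.125·0.281) = 6.434.
The smallest integer exceeding 6.434 is 7.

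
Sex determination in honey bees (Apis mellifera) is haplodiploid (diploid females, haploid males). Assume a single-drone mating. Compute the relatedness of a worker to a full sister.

0.75

Haplodiploid full sisters inherit their father's entire haploid genome identically (contributing 1/2) and on average half of their mother's contribution (1/2 · 1/2 = 1/4); r = 1/2 + 1/4 = 3/4.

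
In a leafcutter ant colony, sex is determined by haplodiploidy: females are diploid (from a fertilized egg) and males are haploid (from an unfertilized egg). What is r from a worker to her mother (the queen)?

0.5

One meiotic link between diploid queen and diploid daughter: r = 1/2.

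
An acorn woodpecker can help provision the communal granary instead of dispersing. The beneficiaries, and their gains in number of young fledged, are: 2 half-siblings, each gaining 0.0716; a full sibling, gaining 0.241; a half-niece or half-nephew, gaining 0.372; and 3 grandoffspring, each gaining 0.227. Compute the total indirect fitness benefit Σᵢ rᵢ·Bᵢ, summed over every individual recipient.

0.37305

r to a half-sibling = 1/4 (half-sibs share one parent — one path of length 2: r = (1/2)^2 = 1/4).
r to a full sibling = 1/2 (full sibs share both parents — two paths of length 2: r = 2·(1/2)^2 = 1/2).
r to a half-niece or half-nephew = 0.125 (half-aunt/uncle↔niece/nephew: one path of length 3: r = (1/2)^3 = 1/8).
r to a grandoffspring = 1/4 (two parent–offspring links: r = (1/2)^2 = 1/4).
Summing one r·B term per recipient: 2·0.25·0.0716 + 1·0.5·0.241 + 1·0.125·0.372 + 3·0.25·0.227 = 0.37305.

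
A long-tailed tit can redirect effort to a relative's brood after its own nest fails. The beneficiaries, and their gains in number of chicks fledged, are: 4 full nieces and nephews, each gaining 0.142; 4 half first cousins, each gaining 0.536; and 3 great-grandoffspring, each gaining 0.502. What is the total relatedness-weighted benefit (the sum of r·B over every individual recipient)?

0.46425

r to a full niece or nephew = 0.25 (full aunt/uncle↔niece/nephew: two paths of length 3 through the shared grandparent pair: r = 2·(1/2)^3 = 1/4).
r to a half first cousin = 0.0625 (half first cousins share one grandparent — one path of length 4: r = (1/2)^4 = 1/16).
r to a great-grandoffspring = 0.125 (three parent–offspring links: r = (1/2)^3 = 1/8).
Summing one r·B term per recipient: 4·0.25·0.142 + 4·0.0625·0.536 + 3·0.125·0.502 = 0.46425.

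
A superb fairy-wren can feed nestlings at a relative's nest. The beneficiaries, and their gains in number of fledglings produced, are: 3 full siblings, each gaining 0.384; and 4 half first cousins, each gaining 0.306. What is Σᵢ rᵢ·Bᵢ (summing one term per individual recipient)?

r to a full sibling = 1/2 (full sibs share both parents — two paths of length 2: r = 2·(1/2)^2 = 1/2).
r to a half first cousin = 0.0625 (half first cousins share one grandparent — one path of length 4: r = (1/2)^4 = 1/16).
Summing one r·B term per recipient: 3·0.5·0.384 + 4·0.0625·0.306 = 0.6525.

0.6525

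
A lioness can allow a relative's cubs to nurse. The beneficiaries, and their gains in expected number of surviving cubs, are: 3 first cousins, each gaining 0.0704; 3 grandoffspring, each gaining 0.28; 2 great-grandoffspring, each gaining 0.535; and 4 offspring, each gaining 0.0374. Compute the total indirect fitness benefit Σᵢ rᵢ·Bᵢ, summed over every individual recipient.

0.44495

r to a first cousin = 0.125 (first cousins share one grandparent pair — two paths of length 4: r = 2·(1/2)^4 = 1/8).
r to a grandoffspring = 1/4 (two parent–offspring links: r = (1/2)^2 = 1/4).
r to a great-grandoffspring = 1/8 (three parent–offspring links: r = (1/2)^3 = 1/8).
r to an offspring = 0.5 (one parent–offspring link: r = (1/2)^1 = 1/2).
Summing one r·B term per recipient: 3·0.125·0.0704 + 3·0.25·0.28 + 2·0.125·0.535 + 4·0.5·0.0374 = 0.44495.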